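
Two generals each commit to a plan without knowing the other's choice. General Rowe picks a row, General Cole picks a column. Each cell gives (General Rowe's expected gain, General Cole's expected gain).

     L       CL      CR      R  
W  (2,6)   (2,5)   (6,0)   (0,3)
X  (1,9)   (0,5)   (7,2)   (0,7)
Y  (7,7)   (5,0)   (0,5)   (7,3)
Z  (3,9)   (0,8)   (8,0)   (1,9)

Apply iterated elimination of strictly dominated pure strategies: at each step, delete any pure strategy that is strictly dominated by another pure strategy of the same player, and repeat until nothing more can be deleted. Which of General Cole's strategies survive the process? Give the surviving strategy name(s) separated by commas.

L

Column CL is eliminated: L beats it against every remaining row (W: 6>5, X: 9>5, Y: 7>0, Z: 9>8).
For General Rowe, Z strictly dominates W on the remaining columns (L: 3>2, CR: 8>6, R: 1>0); eliminate W.
Row X is eliminated: Z beats it against every remaining column (L: 3>1, CR: 8>7, R: 1>0).
For General Cole, L strictly dominates CR on the remaining rows (Y: 7>5, Z: 9>0); eliminate CR.
Row Z is eliminated: Y beats it against every remaining column (L: 7>3, R: 7>1).
Column R is eliminated: L beats it against every remaining row (Y: 7>3).
Among the remaining strategies, none is strictly dominated by another pure strategy of the same player, so the elimination stops.
Surviving strategies — General Rowe: {Y}; General Cole: {L}.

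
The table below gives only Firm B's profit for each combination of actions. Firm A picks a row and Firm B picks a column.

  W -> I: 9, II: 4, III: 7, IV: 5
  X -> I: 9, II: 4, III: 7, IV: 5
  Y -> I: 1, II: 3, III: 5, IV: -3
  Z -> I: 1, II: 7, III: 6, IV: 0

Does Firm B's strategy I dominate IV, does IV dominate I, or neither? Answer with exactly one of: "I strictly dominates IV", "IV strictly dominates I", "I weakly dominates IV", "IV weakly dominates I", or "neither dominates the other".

I's payoffs vs IV's, by Firm A's action — W: 9>5, X: 9>5, Y: 1>-3, Z: 1>0.
Every comparison favours I, so I strictly dominates IV.

I strictly dominates IV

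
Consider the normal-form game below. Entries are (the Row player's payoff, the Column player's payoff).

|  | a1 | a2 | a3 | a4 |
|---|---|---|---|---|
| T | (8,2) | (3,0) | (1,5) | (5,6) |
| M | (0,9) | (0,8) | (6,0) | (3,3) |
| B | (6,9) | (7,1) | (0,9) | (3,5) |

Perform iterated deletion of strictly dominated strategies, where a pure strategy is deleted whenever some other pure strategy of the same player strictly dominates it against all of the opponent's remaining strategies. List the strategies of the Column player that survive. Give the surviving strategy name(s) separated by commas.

For the Column player, a1 strictly dominates a2 on the remaining rows (T: 2>0, M: 9>8, B: 9>1); eliminate a2.
For the Row player, T strictly dominates B on the remaining columns (a1: 8>6, a3: 1>0, a4: 5>3); eliminate B.
For the Column player, a4 strictly dominates a3 on the remaining rows (T: 6>5, M: 3>0); eliminate a3.
For the Row player, T strictly dominates M on the remaining columns (a1: 8>0, a4: 5>3); eliminate M.
The Column player's strategy a1 is strictly dominated by a4 (T: 6>2) and is removed.
Among the remaining strategies, none is strictly dominated by another pure strategy of the same player, so the elimination stops.
Surviving strategies — the Row player: {T}; the Column player: {a4}.

a4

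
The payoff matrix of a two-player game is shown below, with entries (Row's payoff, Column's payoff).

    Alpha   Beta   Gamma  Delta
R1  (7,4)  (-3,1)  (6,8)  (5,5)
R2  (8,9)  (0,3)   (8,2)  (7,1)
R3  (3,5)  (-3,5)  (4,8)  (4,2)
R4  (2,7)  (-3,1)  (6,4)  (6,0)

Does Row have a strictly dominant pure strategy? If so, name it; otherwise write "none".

R2 vs R1: Alpha: 8>7, Beta: 0>-3, Gamma: 8>6, Delta: 7>5.
R2 vs R3: Alpha: 8>3, Beta: 0>-3, Gamma: 8>4, Delta: 7>4.
R2 vs R4: Alpha: 8>2, Beta: 0>-3, Gamma: 8>6, Delta: 7>6.
R2 strictly beats every other strategy against every opponent action, so it is strictly dominant.

R2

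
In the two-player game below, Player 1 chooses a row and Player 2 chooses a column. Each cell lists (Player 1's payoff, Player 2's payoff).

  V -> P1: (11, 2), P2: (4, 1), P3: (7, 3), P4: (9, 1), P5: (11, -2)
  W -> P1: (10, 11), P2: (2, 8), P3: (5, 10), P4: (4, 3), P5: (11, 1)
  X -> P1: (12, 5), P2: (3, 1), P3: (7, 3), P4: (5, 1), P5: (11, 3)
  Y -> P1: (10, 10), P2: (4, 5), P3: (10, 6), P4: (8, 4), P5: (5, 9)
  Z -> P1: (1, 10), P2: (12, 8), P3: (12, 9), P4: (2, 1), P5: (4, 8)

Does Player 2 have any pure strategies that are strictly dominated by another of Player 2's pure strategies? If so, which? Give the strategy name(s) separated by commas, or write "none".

P2, P4, P5

P1: no other strategy beats it everywhere (P2 at V (2>1); P3 at W (11>10); P4 at V (2>1); P5 at V (2>-2)).
P2: dominated, since P1 does at least as well everywhere (V: 2>1, W: 11>8, X: 5>1, Y: 10>5, Z: 10>8).
Nothing dominates P3: P1 at V (3>2); P2 at V (3>1); P4 at V (3>1); P5 at V (3>-2).
P4 is strictly dominated by P1 (V: 2>1, W: 11>3, X: 5>1, Y: 10>4, Z: 10>1).
P5: dominated, since P1 does at least as well everywhere (V: 2>-2, W: 11>1, X: 5>3, Y: 10>9, Z: 10>8).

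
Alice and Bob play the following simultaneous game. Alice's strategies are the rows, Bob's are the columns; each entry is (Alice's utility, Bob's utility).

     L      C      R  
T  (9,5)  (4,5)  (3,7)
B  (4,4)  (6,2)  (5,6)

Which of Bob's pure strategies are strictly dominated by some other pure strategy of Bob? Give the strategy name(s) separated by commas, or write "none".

L: dominated, since R does at least as well everywhere (T: 7>5, B: 6>4).
C is strictly dominated by R (T: 7>5, B: 6>2).
Nothing dominates R: L at T (7>5); C at T (7>5).

L, C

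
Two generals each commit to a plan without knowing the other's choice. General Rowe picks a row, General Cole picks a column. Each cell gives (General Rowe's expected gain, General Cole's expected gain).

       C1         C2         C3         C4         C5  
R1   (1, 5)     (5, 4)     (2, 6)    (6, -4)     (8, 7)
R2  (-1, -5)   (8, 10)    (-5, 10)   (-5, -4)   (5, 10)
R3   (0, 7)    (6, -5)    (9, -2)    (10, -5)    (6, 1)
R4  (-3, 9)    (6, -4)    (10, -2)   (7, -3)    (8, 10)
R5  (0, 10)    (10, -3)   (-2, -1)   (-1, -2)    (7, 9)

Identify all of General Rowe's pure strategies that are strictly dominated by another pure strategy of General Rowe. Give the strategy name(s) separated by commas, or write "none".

R2

R1 is not dominated — it holds its own against R2 at C1 (1>-1); R3 at C1 (1>0); R4 at C1 (1>-3); R5 at C1 (1>0).
R2 is strictly dominated by R5 (C1: 0>-1, C2: 10>8, C3: -2>-5, C4: -1>-5, C5: 7>5).
R3 is not dominated — it holds its own against R1 at C2 (6>5); R2 at C1 (0>-1); R4 at C1 (0>-3); R5 at C1 (0=0).
Nothing dominates R4: R1 at C2 (6>5); R2 at C3 (10>-5); R3 at C2 (6=6); R5 at C3 (10>-2).
R5 is not dominated — it holds its own against R1 at C2 (10>5); R2 at C1 (0>-1); R3 at C1 (0=0); R4 at C1 (0>-3).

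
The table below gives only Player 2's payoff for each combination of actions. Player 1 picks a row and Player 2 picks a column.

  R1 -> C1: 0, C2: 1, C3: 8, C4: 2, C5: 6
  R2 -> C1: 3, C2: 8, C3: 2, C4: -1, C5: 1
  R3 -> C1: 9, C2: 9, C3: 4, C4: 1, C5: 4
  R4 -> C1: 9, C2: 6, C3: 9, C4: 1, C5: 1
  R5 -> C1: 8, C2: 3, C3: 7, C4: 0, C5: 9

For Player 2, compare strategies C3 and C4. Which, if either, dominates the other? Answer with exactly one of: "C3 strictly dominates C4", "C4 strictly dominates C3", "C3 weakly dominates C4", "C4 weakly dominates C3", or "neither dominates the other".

C3 strictly dominates C4

Compare C3 to C4 across each opponent action: R1: 8>2, R2: 2>-1, R3: 4>1, R4: 9>1, R5: 7>0.
Every comparison favours C3, so C3 strictly dominates C4.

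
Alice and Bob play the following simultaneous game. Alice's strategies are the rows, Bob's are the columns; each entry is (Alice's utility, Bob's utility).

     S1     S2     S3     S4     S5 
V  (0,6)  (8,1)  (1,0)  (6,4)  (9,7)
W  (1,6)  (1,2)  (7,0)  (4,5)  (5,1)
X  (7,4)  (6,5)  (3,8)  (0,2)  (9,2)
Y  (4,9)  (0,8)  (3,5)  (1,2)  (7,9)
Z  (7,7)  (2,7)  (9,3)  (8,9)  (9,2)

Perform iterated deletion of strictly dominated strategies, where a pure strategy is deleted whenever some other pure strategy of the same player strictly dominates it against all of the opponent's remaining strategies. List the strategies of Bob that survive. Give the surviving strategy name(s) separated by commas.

Row W is eliminated: Z beats it against every remaining column (S1: 7>1, S2: 2>1, S3: 9>7, S4: 8>4, S5: 9>5).
For Alice, Z strictly dominates Y on the remaining columns (S1: 7>4, S2: 2>0, S3: 9>3, S4: 8>1, S5: 9>7); eliminate Y.
Among the remaining strategies, none is strictly dominated by another pure strategy of the same player, so the elimination stops.
Surviving strategies — Alice: {V, X, Z}; Bob: {S1, S2, S3, S4, S5}.

S1, S2, S3, S4, S5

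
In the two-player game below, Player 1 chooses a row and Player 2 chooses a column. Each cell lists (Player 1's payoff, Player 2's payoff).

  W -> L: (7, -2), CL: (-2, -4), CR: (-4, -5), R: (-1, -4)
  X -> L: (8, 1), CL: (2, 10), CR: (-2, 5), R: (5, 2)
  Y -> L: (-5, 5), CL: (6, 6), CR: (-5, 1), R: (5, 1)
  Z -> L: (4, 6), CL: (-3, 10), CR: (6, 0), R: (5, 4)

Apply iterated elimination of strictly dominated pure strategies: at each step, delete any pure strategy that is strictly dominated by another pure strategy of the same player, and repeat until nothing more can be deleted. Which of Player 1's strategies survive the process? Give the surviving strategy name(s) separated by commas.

Y

Row W is eliminated: X beats it against every remaining column (L: 8>7, CL: 2>-2, CR: -2>-4, R: 5>-1).
Column L is eliminated: CL beats it against every remaining row (X: 10>1, Y: 6>5, Z: 10>6).
Column CR is eliminated: CL beats it against every remaining row (X: 10>5, Y: 6>1, Z: 10>0).
Player 2's strategy R is strictly dominated by CL (X: 10>2, Y: 6>1, Z: 10>4) and is removed.
Player 1's strategy X is strictly dominated by Y (CL: 6>2) and is removed.
Row Z is eliminated: Y beats it against every remaining column (CL: 6>-3).
Among the remaining strategies, none is strictly dominated by another pure strategy of the same player, so the elimination stops.
Surviving strategies — Player 1: {Y}; Player 2: {CL}.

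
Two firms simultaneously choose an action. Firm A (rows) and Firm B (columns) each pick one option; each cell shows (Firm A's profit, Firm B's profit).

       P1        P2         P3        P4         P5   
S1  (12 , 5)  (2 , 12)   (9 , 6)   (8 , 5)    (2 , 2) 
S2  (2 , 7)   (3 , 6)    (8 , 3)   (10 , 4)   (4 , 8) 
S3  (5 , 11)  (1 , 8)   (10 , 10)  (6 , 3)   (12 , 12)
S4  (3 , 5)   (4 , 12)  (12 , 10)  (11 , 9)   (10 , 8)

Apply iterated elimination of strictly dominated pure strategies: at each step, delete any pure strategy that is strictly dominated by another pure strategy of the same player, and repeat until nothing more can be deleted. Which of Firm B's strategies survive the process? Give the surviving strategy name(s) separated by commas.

Row S2 is eliminated: S4 beats it against every remaining column (P1: 3>2, P2: 4>3, P3: 12>8, P4: 11>10, P5: 10>4).
For Firm B, P2 strictly dominates P4 on the remaining rows (S1: 12>5, S3: 8>3, S4: 12>9); eliminate P4.
Among the remaining strategies, none is strictly dominated by another pure strategy of the same player, so the elimination stops.
Surviving strategies — Firm A: {S1, S3, S4}; Firm B: {P1, P2, P3, P5}.

P1, P2, P3, P5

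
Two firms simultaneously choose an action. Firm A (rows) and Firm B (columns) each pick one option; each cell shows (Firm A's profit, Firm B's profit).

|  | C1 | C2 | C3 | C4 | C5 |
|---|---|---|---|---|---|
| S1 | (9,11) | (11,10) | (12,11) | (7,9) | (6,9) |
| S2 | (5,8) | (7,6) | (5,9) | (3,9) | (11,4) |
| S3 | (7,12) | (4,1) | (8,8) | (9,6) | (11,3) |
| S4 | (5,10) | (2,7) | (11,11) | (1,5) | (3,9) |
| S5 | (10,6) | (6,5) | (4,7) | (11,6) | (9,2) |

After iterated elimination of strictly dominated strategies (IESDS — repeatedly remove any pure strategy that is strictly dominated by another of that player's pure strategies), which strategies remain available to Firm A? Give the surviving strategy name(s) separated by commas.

S1, S5

Row S4 is eliminated: S1 beats it against every remaining column (C1: 9>5, C2: 11>2, C3: 12>11, C4: 7>1, C5: 6>3).
Firm B's strategy C2 is strictly dominated by C1 (S1: 11>10, S2: 8>6, S3: 12>1, S5: 6>5) and is removed.
Firm B's strategy C5 is strictly dominated by C1 (S1: 11>9, S2: 8>4, S3: 12>3, S5: 6>2) and is removed.
Row S2 is eliminated: S1 beats it against every remaining column (C1: 9>5, C3: 12>5, C4: 7>3).
For Firm B, C3 strictly dominates C4 on the remaining rows (S1: 11>9, S3: 8>6, S5: 7>6); eliminate C4.
Firm A's strategy S3 is strictly dominated by S1 (C1: 9>7, C3: 12>8) and is removed.
Among the remaining strategies, none is strictly dominated by another pure strategy of the same player, so the elimination stops.
Surviving strategies — Firm A: {S1, S5}; Firm B: {C1, C3}.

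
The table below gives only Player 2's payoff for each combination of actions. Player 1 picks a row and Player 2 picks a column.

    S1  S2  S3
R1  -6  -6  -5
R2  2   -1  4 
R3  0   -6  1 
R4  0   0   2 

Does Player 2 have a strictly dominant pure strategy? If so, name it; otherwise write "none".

S3 vs S1: R1: -5>-6, R2: 4>2, R3: 1>0, R4: 2>0.
S3 vs S2: R1: -5>-6, R2: 4>-1, R3: 1>-6, R4: 2>0.
S3 strictly beats every other strategy against every opponent action, so it is strictly dominant.

S3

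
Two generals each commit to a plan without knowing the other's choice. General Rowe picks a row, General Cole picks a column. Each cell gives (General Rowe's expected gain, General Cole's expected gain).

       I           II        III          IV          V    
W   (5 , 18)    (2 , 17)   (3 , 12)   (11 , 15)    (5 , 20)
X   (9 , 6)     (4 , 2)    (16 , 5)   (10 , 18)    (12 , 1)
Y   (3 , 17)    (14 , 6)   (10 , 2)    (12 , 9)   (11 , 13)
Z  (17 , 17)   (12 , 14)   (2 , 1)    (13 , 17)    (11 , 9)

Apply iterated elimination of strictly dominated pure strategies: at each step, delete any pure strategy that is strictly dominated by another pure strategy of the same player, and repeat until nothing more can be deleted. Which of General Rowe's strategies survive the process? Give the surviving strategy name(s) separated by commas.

Z

For General Cole, I strictly dominates II on the remaining rows (W: 18>17, X: 6>2, Y: 17>6, Z: 17>14); eliminate II.
For General Cole, I strictly dominates III on the remaining rows (W: 18>12, X: 6>5, Y: 17>2, Z: 17>1); eliminate III.
General Rowe's strategy W is strictly dominated by Z (I: 17>5, IV: 13>11, V: 11>5) and is removed.
For General Cole, I strictly dominates V on the remaining rows (X: 6>1, Y: 17>13, Z: 17>9); eliminate V.
Row X is eliminated: Z beats it against every remaining column (I: 17>9, IV: 13>10).
General Rowe's strategy Y is strictly dominated by Z (I: 17>3, IV: 13>12) and is removed.
Among the remaining strategies, none is strictly dominated by another pure strategy of the same player, so the elimination stops.
Surviving strategies — General Rowe: {Z}; General Cole: {I, IV}.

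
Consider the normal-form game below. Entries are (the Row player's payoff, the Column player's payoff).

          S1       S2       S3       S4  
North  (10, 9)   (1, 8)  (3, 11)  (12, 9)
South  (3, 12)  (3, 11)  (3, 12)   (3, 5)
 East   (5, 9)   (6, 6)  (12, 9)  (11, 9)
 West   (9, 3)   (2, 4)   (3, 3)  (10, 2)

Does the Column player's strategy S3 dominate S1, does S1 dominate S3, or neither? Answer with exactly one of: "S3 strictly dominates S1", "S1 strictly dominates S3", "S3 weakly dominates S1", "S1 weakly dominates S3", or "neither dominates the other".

Compare S3 to S1 across each choice by the Row player: North: 11>9, South: 12=12, East: 9=9, West: 3=3.
S3 is at least as good everywhere and strictly better somewhere (tied only at South, East, West), so S3 weakly but not strictly dominates S1.

S3 weakly dominates S1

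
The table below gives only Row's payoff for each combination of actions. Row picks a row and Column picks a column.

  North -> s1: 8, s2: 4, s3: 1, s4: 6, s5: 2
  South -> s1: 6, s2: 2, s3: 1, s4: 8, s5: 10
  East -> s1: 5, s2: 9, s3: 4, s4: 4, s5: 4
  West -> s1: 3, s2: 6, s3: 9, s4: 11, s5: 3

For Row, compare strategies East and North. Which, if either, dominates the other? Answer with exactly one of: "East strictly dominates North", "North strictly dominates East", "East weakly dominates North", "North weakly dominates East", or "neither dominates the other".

East's payoffs vs North's, by Column's action — s1: 5<8, s2: 9>4, s3: 4>1, s4: 4<6, s5: 4>2.
East does better at s2, s3, s5 but worse at s1, s4; neither strategy dominates the other.

neither dominates the other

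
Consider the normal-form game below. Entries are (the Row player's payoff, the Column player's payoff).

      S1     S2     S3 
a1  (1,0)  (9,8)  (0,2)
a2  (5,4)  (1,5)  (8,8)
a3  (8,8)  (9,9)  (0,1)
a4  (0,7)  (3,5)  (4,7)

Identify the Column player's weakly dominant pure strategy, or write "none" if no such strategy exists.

none

S1 fails to dominate S2 at a1 (0<8).
S2 fails to dominate S1 at a4 (5<7).
S3 fails to dominate S1 at a3 (1<8).
No single strategy dominates all the others.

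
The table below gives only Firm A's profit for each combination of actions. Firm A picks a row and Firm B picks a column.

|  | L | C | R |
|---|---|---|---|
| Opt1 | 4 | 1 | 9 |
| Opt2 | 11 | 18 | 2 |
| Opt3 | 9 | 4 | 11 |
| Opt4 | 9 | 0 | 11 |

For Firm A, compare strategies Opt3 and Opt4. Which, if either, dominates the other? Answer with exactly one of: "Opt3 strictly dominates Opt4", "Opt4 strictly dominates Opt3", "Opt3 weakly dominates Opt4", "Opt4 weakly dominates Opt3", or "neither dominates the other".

Opt3 weakly dominates Opt4

Opt3's payoffs vs Opt4's, by Firm B's action — L: 9=9, C: 4>0, R: 11=11.
Opt3 is at least as good everywhere and strictly better somewhere (tied only at L, R), so Opt3 weakly but not strictly dominates Opt4.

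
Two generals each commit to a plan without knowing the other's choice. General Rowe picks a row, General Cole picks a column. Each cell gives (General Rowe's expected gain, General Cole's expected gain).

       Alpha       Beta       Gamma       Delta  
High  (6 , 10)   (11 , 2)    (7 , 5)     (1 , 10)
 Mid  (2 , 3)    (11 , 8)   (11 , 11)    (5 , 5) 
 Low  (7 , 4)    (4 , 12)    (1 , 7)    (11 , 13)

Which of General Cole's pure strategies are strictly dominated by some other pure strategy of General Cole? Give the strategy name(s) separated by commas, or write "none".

none

Alpha: no other strategy beats it everywhere (Beta at High (10>2); Gamma at High (10>5); Delta at High (10=10)).
Beta: no other strategy beats it everywhere (Alpha at Mid (8>3); Gamma at Low (12>7); Delta at Mid (8>5)).
Nothing dominates Gamma: Alpha at Mid (11>3); Beta at High (5>2); Delta at Mid (11>5).
Delta: no other strategy beats it everywhere (Alpha at High (10=10); Beta at High (10>2); Gamma at High (10>5)).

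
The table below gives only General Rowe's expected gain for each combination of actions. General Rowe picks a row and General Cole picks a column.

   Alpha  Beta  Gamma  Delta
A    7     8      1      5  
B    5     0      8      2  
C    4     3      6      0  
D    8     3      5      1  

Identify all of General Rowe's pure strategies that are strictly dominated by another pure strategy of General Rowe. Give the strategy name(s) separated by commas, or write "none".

Nothing dominates A: B at Alpha (7>5); C at Alpha (7>4); D at Beta (8>3).
Nothing dominates B: A at Gamma (8>1); C at Alpha (5>4); D at Gamma (8>5).
Nothing dominates C: A at Gamma (6>1); B at Beta (3>0); D at Beta (3=3).
D is not dominated — it holds its own against A at Alpha (8>7); B at Alpha (8>5); C at Alpha (8>4).

none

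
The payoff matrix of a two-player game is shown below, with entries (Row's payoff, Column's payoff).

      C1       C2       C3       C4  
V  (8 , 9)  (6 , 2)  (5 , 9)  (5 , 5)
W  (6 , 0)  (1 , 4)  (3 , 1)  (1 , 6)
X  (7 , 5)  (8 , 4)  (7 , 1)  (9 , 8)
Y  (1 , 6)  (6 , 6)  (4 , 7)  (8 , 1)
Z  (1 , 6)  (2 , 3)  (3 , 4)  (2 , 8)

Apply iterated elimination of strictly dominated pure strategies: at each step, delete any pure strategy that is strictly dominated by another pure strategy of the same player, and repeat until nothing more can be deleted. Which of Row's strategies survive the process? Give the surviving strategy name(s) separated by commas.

Row's strategy W is strictly dominated by V (C1: 8>6, C2: 6>1, C3: 5>3, C4: 5>1) and is removed.
Row Y is eliminated: X beats it against every remaining column (C1: 7>1, C2: 8>6, C3: 7>4, C4: 9>8).
For Row, V strictly dominates Z on the remaining columns (C1: 8>1, C2: 6>2, C3: 5>3, C4: 5>2); eliminate Z.
Column C2 is eliminated: C1 beats it against every remaining row (V: 9>2, X: 5>4).
Among the remaining strategies, none is strictly dominated by another pure strategy of the same player, so the elimination stops.
Surviving strategies — Row: {V, X}; Column: {C1, C3, C4}.

V, X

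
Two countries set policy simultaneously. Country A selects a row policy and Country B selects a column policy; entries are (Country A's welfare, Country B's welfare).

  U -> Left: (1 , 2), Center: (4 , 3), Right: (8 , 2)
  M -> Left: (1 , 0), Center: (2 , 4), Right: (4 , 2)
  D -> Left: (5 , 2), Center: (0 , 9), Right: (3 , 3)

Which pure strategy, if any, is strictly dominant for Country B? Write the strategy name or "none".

Center

Center vs Left: U: 3>2, M: 4>0, D: 9>2.
Center vs Right: U: 3>2, M: 4>2, D: 9>3.
Center strictly beats every other strategy against every opponent action, so it is strictly dominant.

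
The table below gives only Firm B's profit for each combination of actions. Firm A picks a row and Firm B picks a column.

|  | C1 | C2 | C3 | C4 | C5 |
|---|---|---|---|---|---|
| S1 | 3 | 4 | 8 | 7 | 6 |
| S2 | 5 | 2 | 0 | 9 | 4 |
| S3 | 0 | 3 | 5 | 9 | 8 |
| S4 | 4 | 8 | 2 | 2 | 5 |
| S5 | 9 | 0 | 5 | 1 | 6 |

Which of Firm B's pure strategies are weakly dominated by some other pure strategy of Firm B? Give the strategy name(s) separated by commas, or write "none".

none

Nothing dominates C1: C2 at S2 (5>2); C3 at S2 (5>0); C4 at S4 (4>2); C5 at S2 (5>4).
C2: no other strategy beats it everywhere (C1 at S1 (4>3); C3 at S2 (2>0); C4 at S4 (8>2); C5 at S4 (8>5)).
Nothing dominates C3: C1 at S1 (8>3); C2 at S1 (8>4); C4 at S1 (8>7); C5 at S1 (8>6).
C4: no other strategy beats it everywhere (C1 at S1 (7>3); C2 at S1 (7>4); C3 at S2 (9>0); C5 at S1 (7>6)).
Nothing dominates C5: C1 at S1 (6>3); C2 at S1 (6>4); C3 at S2 (4>0); C4 at S4 (5>2).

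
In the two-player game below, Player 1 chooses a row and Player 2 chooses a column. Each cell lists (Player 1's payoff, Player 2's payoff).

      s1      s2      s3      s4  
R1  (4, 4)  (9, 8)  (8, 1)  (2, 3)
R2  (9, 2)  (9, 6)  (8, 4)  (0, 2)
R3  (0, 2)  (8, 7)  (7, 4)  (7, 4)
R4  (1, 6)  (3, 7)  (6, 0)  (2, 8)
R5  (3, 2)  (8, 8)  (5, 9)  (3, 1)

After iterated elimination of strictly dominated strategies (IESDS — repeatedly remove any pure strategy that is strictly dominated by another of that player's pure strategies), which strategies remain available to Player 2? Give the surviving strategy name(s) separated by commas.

s2

Player 2's strategy s1 is strictly dominated by s2 (R1: 8>4, R2: 6>2, R3: 7>2, R4: 7>6, R5: 8>2) and is removed.
Player 1's strategy R4 is strictly dominated by R3 (s2: 8>3, s3: 7>6, s4: 7>2) and is removed.
Column s4 is eliminated: s2 beats it against every remaining row (R1: 8>3, R2: 6>2, R3: 7>4, R5: 8>1).
Row R3 is eliminated: R1 beats it against every remaining column (s2: 9>8, s3: 8>7).
Row R5 is eliminated: R1 beats it against every remaining column (s2: 9>8, s3: 8>5).
For Player 2, s2 strictly dominates s3 on the remaining rows (R1: 8>1, R2: 6>4); eliminate s3.
Among the remaining strategies, none is strictly dominated by another pure strategy of the same player, so the elimination stops.
Surviving strategies — Player 1: {R1, R2}; Player 2: {s2}.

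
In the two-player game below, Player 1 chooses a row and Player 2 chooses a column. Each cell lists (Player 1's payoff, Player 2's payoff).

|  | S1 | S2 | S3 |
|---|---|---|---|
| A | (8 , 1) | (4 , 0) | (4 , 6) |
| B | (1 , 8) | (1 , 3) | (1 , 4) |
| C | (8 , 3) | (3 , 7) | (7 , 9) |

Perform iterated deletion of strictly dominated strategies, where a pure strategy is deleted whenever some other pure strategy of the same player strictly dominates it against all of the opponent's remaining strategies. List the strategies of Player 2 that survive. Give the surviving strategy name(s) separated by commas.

S3

For Player 1, A strictly dominates B on the remaining columns (S1: 8>1, S2: 4>1, S3: 4>1); eliminate B.
Column S1 is eliminated: S3 beats it against every remaining row (A: 6>1, C: 9>3).
For Player 2, S3 strictly dominates S2 on the remaining rows (A: 6>0, C: 9>7); eliminate S2.
For Player 1, C strictly dominates A on the remaining columns (S3: 7>4); eliminate A.
Among the remaining strategies, none is strictly dominated by another pure strategy of the same player, so the elimination stops.
Surviving strategies — Player 1: {C}; Player 2: {S3}.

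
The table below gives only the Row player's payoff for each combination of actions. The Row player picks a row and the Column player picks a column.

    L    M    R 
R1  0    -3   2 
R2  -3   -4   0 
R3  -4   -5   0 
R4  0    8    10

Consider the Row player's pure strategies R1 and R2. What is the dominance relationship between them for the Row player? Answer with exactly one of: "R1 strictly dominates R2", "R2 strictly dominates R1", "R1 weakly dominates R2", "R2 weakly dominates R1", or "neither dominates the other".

R1 strictly dominates R2

R1's payoffs vs R2's, by the Column player's action — L: 0>-3, M: -3>-4, R: 2>0.
Every comparison favours R1, so R1 strictly dominates R2.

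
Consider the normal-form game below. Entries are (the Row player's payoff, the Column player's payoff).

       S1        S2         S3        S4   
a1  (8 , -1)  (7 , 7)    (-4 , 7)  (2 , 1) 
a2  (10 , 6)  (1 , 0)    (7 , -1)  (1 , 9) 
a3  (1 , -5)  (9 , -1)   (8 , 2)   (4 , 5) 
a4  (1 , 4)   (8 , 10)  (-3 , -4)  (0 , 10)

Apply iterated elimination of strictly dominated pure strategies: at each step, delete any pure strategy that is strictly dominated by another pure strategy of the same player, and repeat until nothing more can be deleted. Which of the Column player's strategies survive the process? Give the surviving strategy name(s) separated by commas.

S4

For the Column player, S4 strictly dominates S1 on the remaining rows (a1: 1>-1, a2: 9>6, a3: 5>-5, a4: 10>4); eliminate S1.
For the Row player, a3 strictly dominates a1 on the remaining columns (S2: 9>7, S3: 8>-4, S4: 4>2); eliminate a1.
The Row player's strategy a2 is strictly dominated by a3 (S2: 9>1, S3: 8>7, S4: 4>1) and is removed.
Row a4 is eliminated: a3 beats it against every remaining column (S2: 9>8, S3: 8>-3, S4: 4>0).
The Column player's strategy S2 is strictly dominated by S3 (a3: 2>-1) and is removed.
The Column player's strategy S3 is strictly dominated by S4 (a3: 5>2) and is removed.
Among the remaining strategies, none is strictly dominated by another pure strategy of the same player, so the elimination stops.
Surviving strategies — the Row player: {a3}; the Column player: {S4}.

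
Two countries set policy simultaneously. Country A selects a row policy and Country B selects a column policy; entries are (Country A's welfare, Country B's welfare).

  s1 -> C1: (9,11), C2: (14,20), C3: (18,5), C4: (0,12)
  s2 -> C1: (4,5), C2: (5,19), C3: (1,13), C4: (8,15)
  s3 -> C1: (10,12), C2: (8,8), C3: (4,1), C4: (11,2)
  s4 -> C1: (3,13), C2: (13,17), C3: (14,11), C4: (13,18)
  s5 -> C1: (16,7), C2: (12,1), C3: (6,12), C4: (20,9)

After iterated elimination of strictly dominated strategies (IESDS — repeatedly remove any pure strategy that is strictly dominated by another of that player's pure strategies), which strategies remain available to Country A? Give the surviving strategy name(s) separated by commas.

Row s2 is eliminated: s3 beats it against every remaining column (C1: 10>4, C2: 8>5, C3: 4>1, C4: 11>8).
Country A's strategy s3 is strictly dominated by s5 (C1: 16>10, C2: 12>8, C3: 6>4, C4: 20>11) and is removed.
Country B's strategy C1 is strictly dominated by C4 (s1: 12>11, s4: 18>13, s5: 9>7) and is removed.
Among the remaining strategies, none is strictly dominated by another pure strategy of the same player, so the elimination stops.
Surviving strategies — Country A: {s1, s4, s5}; Country B: {C2, C3, C4}.

s1, s4, s5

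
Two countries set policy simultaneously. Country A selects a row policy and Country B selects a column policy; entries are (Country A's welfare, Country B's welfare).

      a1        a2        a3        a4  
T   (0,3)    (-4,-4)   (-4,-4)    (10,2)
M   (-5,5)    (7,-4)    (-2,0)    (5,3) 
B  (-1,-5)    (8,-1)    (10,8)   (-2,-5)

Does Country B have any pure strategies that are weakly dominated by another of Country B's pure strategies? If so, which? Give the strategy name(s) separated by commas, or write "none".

a2, a4

Nothing dominates a1: a2 at T (3>-4); a3 at T (3>-4); a4 at T (3>2).
a3 weakly dominates a2 — T: -4=-4, M: 0>-4, B: 8>-1.
a3 is not dominated — it holds its own against a1 at B (8>-5); a2 at M (0>-4); a4 at B (8>-5).
a4: dominated, since a1 does at least as well everywhere (T: 3>2, M: 5>3, B: -5=-5).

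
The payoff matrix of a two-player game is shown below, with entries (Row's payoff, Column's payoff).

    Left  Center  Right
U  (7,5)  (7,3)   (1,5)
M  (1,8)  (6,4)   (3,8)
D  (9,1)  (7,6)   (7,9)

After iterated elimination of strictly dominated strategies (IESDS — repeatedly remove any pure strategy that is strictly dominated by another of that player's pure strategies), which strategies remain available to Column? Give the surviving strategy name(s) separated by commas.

Right

Row's strategy M is strictly dominated by D (Left: 9>1, Center: 7>6, Right: 7>3) and is removed.
Column Center is eliminated: Right beats it against every remaining row (U: 5>3, D: 9>6).
Row U is eliminated: D beats it against every remaining column (Left: 9>7, Right: 7>1).
Column's strategy Left is strictly dominated by Right (D: 9>1) and is removed.
Among the remaining strategies, none is strictly dominated by another pure strategy of the same player, so the elimination stops.
Surviving strategies — Row: {D}; Column: {Right}.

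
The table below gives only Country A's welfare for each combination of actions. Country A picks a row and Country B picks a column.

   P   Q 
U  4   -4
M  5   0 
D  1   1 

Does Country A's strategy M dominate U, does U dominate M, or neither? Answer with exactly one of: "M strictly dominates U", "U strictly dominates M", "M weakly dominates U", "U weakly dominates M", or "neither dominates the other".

M strictly dominates U

Compare M to U across each choice by Country B: P: 5>4, Q: 0>-4.
M gives a strictly higher payoff against each choice by Country B, so M strictly dominates U.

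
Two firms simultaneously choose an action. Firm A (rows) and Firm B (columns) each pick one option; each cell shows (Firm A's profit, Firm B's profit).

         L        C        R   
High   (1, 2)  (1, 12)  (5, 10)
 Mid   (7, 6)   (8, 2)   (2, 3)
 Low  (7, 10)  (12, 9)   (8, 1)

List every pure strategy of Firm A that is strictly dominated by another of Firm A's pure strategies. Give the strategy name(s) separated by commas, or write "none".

High

High is strictly dominated by Low (L: 7>1, C: 12>1, R: 8>5).
Mid is not dominated — it holds its own against High at L (7>1); Low at L (7=7).
Nothing dominates Low: High at L (7>1); Mid at L (7=7).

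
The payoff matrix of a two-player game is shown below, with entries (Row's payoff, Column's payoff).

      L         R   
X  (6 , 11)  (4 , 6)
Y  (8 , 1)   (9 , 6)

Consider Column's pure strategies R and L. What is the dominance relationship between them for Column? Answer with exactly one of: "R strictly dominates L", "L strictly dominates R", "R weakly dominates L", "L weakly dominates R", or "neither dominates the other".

neither dominates the other

Compare R to L across every action of Row: X: 6<11, Y: 6>1.
R does better at Y but worse at X; neither strategy dominates the other.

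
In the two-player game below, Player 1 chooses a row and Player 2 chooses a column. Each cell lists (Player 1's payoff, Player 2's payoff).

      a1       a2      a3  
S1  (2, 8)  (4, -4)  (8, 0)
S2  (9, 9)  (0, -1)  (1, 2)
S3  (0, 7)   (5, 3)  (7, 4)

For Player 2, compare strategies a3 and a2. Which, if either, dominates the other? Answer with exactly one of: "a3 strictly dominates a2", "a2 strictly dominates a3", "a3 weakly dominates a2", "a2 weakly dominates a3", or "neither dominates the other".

Compare a3 to a2 across each choice by Player 1: S1: 0>-4, S2: 2>-1, S3: 4>3.
Every comparison favours a3, so a3 strictly dominates a2.

a3 strictly dominates a2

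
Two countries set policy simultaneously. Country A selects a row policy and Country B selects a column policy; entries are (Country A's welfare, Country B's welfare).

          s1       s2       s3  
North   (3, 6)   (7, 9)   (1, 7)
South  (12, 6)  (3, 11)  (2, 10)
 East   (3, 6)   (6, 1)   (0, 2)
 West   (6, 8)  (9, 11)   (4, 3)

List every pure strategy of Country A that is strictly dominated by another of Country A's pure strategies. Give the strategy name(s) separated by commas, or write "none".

North, East

North: dominated, since West does at least as well everywhere (s1: 6>3, s2: 9>7, s3: 4>1).
South is not dominated — it holds its own against North at s1 (12>3); East at s1 (12>3); West at s1 (12>6).
East is strictly dominated by West (s1: 6>3, s2: 9>6, s3: 4>0).
Nothing dominates West: North at s1 (6>3); South at s2 (9>3); East at s1 (6>3).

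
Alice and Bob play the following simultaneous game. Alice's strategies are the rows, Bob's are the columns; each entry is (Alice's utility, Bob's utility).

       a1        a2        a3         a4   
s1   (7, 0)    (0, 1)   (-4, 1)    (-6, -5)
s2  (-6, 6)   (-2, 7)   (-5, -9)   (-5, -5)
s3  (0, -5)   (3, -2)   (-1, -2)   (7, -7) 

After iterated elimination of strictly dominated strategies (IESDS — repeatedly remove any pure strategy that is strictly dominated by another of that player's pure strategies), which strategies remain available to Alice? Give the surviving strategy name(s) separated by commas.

s3

Alice's strategy s2 is strictly dominated by s3 (a1: 0>-6, a2: 3>-2, a3: -1>-5, a4: 7>-5) and is removed.
For Bob, a2 strictly dominates a1 on the remaining rows (s1: 1>0, s3: -2>-5); eliminate a1.
Row s1 is eliminated: s3 beats it against every remaining column (a2: 3>0, a3: -1>-4, a4: 7>-6).
For Bob, a2 strictly dominates a4 on the remaining rows (s3: -2>-7); eliminate a4.
Among the remaining strategies, none is strictly dominated by another pure strategy of the same player, so the elimination stops.
Surviving strategies — Alice: {s3}; Bob: {a2, a3}.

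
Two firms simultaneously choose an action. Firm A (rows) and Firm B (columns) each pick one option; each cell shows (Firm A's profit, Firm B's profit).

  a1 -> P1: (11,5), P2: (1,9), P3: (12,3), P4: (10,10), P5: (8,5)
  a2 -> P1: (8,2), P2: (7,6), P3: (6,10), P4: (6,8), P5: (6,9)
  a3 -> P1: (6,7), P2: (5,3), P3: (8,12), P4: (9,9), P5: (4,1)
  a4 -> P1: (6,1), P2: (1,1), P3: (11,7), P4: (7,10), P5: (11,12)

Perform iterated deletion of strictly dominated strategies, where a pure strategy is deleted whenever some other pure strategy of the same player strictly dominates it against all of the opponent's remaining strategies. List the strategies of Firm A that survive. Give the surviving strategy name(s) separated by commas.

a1, a4

Firm B's strategy P1 is strictly dominated by P4 (a1: 10>5, a2: 8>2, a3: 9>7, a4: 10>1) and is removed.
For Firm B, P4 strictly dominates P2 on the remaining rows (a1: 10>9, a2: 8>6, a3: 9>3, a4: 10>1); eliminate P2.
For Firm A, a1 strictly dominates a2 on the remaining columns (P3: 12>6, P4: 10>6, P5: 8>6); eliminate a2.
Firm A's strategy a3 is strictly dominated by a1 (P3: 12>8, P4: 10>9, P5: 8>4) and is removed.
For Firm B, P4 strictly dominates P3 on the remaining rows (a1: 10>3, a4: 10>7); eliminate P3.
Among the remaining strategies, none is strictly dominated by another pure strategy of the same player, so the elimination stops.
Surviving strategies — Firm A: {a1, a4}; Firm B: {P4, P5}.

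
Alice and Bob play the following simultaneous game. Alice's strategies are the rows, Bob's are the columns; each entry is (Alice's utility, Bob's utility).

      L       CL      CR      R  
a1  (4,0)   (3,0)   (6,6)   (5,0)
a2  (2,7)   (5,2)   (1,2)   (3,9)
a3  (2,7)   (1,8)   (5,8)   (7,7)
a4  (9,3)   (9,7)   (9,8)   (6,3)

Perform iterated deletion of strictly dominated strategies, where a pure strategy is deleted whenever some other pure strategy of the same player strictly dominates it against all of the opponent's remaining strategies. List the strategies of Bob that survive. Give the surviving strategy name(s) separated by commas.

Alice's strategy a1 is strictly dominated by a4 (L: 9>4, CL: 9>3, CR: 9>6, R: 6>5) and is removed.
Row a2 is eliminated: a4 beats it against every remaining column (L: 9>2, CL: 9>5, CR: 9>1, R: 6>3).
For Bob, CL strictly dominates L on the remaining rows (a3: 8>7, a4: 7>3); eliminate L.
Column R is eliminated: CL beats it against every remaining row (a3: 8>7, a4: 7>3).
For Alice, a4 strictly dominates a3 on the remaining columns (CL: 9>1, CR: 9>5); eliminate a3.
For Bob, CR strictly dominates CL on the remaining rows (a4: 8>7); eliminate CL.
Among the remaining strategies, none is strictly dominated by another pure strategy of the same player, so the elimination stops.
Surviving strategies — Alice: {a4}; Bob: {CR}.

CR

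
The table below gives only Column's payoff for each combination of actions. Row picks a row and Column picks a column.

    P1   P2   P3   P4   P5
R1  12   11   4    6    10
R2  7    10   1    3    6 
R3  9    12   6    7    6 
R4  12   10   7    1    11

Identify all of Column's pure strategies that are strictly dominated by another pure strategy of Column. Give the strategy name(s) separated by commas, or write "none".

P3, P4, P5

P1: no other strategy beats it everywhere (P2 at R1 (12>11); P3 at R1 (12>4); P4 at R1 (12>6); P5 at R1 (12>10)).
Nothing dominates P2: P1 at R2 (10>7); P3 at R1 (11>4); P4 at R1 (11>6); P5 at R1 (11>10).
P3 is strictly dominated by P1 (R1: 12>4, R2: 7>1, R3: 9>6, R4: 12>7).
P4 is strictly dominated by P1 (R1: 12>6, R2: 7>3, R3: 9>7, R4: 12>1).
P5 is strictly dominated by P1 (R1: 12>10, R2: 7>6, R3: 9>6, R4: 12>11).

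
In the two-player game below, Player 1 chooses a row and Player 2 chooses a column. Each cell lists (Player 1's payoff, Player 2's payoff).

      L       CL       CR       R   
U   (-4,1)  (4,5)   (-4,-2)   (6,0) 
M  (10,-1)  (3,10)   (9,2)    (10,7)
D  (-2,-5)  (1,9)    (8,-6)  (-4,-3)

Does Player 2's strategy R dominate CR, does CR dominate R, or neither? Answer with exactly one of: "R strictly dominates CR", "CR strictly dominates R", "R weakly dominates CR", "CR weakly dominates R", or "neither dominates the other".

R strictly dominates CR

R's payoffs vs CR's, by Player 1's action — U: 0>-2, M: 7>2, D: -3>-6.
R gives a strictly higher payoff against every action of Player 1, so R strictly dominates CR.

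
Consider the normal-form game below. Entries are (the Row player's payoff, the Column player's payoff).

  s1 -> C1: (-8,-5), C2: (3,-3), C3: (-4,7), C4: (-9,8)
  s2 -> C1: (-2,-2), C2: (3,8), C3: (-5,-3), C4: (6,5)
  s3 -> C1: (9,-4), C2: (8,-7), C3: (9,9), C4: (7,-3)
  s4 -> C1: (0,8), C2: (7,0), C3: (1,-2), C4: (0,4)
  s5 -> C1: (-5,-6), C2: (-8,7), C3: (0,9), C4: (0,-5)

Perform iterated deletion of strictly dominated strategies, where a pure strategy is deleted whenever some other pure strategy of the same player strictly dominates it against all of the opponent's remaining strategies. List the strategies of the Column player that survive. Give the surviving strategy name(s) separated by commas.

C3

The Row player's strategy s1 is strictly dominated by s3 (C1: 9>-8, C2: 8>3, C3: 9>-4, C4: 7>-9) and is removed.
Row s2 is eliminated: s3 beats it against every remaining column (C1: 9>-2, C2: 8>3, C3: 9>-5, C4: 7>6).
Row s4 is eliminated: s3 beats it against every remaining column (C1: 9>0, C2: 8>7, C3: 9>1, C4: 7>0).
For the Row player, s3 strictly dominates s5 on the remaining columns (C1: 9>-5, C2: 8>-8, C3: 9>0, C4: 7>0); eliminate s5.
For the Column player, C3 strictly dominates C1 on the remaining rows (s3: 9>-4); eliminate C1.
Column C2 is eliminated: C3 beats it against every remaining row (s3: 9>-7).
For the Column player, C3 strictly dominates C4 on the remaining rows (s3: 9>-3); eliminate C4.
Among the remaining strategies, none is strictly dominated by another pure strategy of the same player, so the elimination stops.
Surviving strategies — the Row player: {s3}; the Column player: {C3}.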